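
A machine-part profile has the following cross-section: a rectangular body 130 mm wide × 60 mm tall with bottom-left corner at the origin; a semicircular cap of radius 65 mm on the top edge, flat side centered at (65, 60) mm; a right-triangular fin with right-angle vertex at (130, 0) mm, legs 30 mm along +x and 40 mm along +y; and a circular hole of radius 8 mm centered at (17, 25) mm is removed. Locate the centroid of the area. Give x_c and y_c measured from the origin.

x_c = 68.68 mm, y_c = 55.15 mm

rectangular body: A = 130 × 60 = 7800.00, centroid at (65.00, 30.00).
semicircular top: A = ½π·65² = 6636.61, centroid at (65.00, 87.59).
triangular fin: A = ½·30·40 = 600.00, centroid at (140.00, 13.33).
hole: A = −π·8² = -201.06, centroid at (17.00, 25.00).
ΣA = 14835.55 mm², ΣAx_c = 1018961.89 mm³, ΣAy_c = 818253.65 mm³.
x_c = 1018961.89/14835.55 = 68.68 mm; y_c = 818253.65/14835.55 = 55.15 mm.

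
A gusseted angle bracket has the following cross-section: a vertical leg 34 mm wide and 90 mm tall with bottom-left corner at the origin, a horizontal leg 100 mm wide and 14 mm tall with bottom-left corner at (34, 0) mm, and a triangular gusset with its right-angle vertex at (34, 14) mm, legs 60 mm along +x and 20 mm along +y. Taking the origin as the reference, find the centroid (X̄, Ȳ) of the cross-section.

Part | A | x̄ᵢ | ȳᵢ | A·x̄ᵢ | A·ȳᵢ
vertical leg | 3060.00 | 17.00 | 45.00 | 52020.00 | 137700.00
horizontal leg | 1400.00 | 84.00 | 7.00 | 117600.00 | 9800.00
gusset | 600.00 | 54.00 | 20.67 | 32400.00 | 12400.00
Σ | 5060.00 |  |  | 202020.00 | 159900.00
X̄ = 202020.00 / 5060.00 = 39.92 mm
Ȳ = 159900.00 / 5060.00 = 31.60 mm

X̄ = 39.92 mm, Ȳ = 31.60 mm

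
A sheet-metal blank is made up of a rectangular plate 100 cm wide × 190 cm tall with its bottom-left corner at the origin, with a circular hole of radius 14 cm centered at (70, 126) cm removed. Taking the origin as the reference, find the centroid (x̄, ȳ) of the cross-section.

Part | A | x̄ᵢ | ȳᵢ | A·x̄ᵢ | A·ȳᵢ
plate | 19000.00 | 50.00 | 95.00 | 950000.00 | 1805000.00
hole | -615.75 | 70.00 | 126.00 | -43102.65 | -77584.77
Σ | 18384.25 |  |  | 906897.35 | 1727415.23
x̄ = 906897.35 / 18384.25 = 49.33 cm
ȳ = 1727415.23 / 18384.25 = 93.96 cm

x̄ = 49.33 cm, ȳ = 93.96 cm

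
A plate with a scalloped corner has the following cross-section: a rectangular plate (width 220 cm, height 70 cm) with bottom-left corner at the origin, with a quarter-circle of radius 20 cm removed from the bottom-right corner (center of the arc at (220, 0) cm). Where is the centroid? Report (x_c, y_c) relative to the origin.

x_c = 107.89 cm, y_c = 35.55 cm

Part | A | x̄ᵢ | ȳᵢ | A·x̄ᵢ | A·ȳᵢ
plate | 15400.00 | 110.00 | 35.00 | 1694000.00 | 539000.00
removed quarter-circle | -314.16 | 211.51 | 8.49 | -66448.37 | -2666.67
Σ | 15085.84 |  |  | 1627551.63 | 536333.33
x_c = 1627551.63 / 15085.84 = 107.89 cm
y_c = 536333.33 / 15085.84 = 35.55 cm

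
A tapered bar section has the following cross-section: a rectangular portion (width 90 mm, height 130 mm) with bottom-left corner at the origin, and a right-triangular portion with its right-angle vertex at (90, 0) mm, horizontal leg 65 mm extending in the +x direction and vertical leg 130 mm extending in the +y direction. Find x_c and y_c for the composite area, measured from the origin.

rectangular portion: A = 90 × 130 = 11700.00, centroid at (45.00, 65.00).
triangular portion: A = ½·65·130 = 4225.00, centroid at (111.67, 43.33).
ΣA = 15925.00 mm²
ΣAx_c = (11700.00)(45.00) + (4225.00)(111.67) = 998291.67 mm³
ΣAy_c = (11700.00)(65.00) + (4225.00)(43.33) = 943583.33 mm³
x_c = 998291.67 / 15925.00 = 62.69 mm
y_c = 943583.33 / 15925.00 = 59.25 mm

x_c = 62.69 mm, y_c = 59.25 mm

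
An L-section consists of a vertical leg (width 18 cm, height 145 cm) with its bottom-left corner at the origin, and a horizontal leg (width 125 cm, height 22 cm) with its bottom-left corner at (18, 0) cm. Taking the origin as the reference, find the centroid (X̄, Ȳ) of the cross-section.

X̄ = 45.68 cm, Ȳ = 40.95 cm

Part | A | x̄ᵢ | ȳᵢ | A·x̄ᵢ | A·ȳᵢ
vertical leg | 2610.00 | 9.00 | 72.50 | 23490.00 | 189225.00
horizontal leg | 2750.00 | 80.50 | 11.00 | 221375.00 | 30250.00
Σ | 5360.00 |  |  | 244865.00 | 219475.00
X̄ = 244865.00 / 5360.00 = 45.68 cm
Ȳ = 219475.00 / 5360.00 = 40.95 cm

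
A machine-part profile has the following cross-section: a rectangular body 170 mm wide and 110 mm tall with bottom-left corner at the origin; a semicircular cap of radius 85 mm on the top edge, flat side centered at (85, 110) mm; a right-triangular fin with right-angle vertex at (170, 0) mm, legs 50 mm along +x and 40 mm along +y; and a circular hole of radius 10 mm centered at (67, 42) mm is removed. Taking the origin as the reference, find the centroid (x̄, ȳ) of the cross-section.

x̄ = 88.49 mm, ȳ = 87.41 mm

rectangular body: A = 170 × 110 = 18700.00, centroid at (85.00, 55.00).
semicircular top: A = ½π·85² = 11349.00, centroid at (85.00, 146.08).
triangular fin: A = ½·50·40 = 1000.00, centroid at (186.67, 13.33).
hole: A = −π·10² = -314.16, centroid at (67.00, 42.00).
ΣA = 30734.84 mm²
ΣAx̄ = (18700.00)(85.00) + (11349.00)(85.00) + (1000.00)(186.67) + (-314.16)(67.00) = 2719783.29 mm³
ΣAȳ = (18700.00)(55.00) + (11349.00)(146.08) + (1000.00)(13.33) + (-314.16)(42.00) = 2686445.69 mm³
x̄ = 2719783.29 / 30734.84 = 88.49 mm
ȳ = 2686445.69 / 30734.84 = 87.41 mm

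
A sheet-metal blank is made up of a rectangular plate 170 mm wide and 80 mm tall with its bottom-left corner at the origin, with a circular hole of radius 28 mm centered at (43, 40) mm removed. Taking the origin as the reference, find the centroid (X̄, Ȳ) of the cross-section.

plate: A = 170 × 80 = 13600.00, centroid at (85.00, 40.00).
hole: A = −π·28² = -2463.01, centroid at (43.00, 40.00).
ΣA = 11136.99 mm², ΣAX̄ = 1050090.63 mm³, ΣAȲ = 445479.65 mm³.
X̄ = 1050090.63/11136.99 = 94.29 mm; Ȳ = 445479.65/11136.99 = 40.00 mm.

X̄ = 94.29 mm, Ȳ = 40.00 mm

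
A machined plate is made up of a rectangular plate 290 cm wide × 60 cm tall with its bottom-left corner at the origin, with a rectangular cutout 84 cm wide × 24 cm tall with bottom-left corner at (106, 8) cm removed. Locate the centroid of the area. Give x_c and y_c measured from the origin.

plate: A = 290 × 60 = 17400.00, centroid at (145.00, 30.00).
hole: A = −(84 × 24) = -2016.00, centroid at (148.00, 20.00).
ΣA = 15384.00 cm²
ΣAx_c = (17400.00)(145.00) + (-2016.00)(148.00) = 2224632.00 cm³
ΣAy_c = (17400.00)(30.00) + (-2016.00)(20.00) = 481680.00 cm³
x_c = 2224632.00 / 15384.00 = 144.61 cm
y_c = 481680.00 / 15384.00 = 31.31 cm

x_c = 144.61 cm, y_c = 31.31 cm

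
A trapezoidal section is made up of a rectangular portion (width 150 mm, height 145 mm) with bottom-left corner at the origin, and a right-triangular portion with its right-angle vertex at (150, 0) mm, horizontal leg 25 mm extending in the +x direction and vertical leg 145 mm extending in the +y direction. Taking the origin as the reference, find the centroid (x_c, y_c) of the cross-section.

rectangular portion: A = 150 × 145 = 21750.00, centroid at (75.00, 72.50).
triangular portion: A = ½·25·145 = 1812.50, centroid at (158.33, 48.33).
ΣA = 23562.50 mm², ΣAx_c = 1918229.17 mm³, ΣAy_c = 1664479.17 mm³.
x_c = 1918229.17/23562.50 = 81.41 mm; y_c = 1664479.17/23562.50 = 70.64 mm.

x_c = 81.41 mm, y_c = 70.64 mm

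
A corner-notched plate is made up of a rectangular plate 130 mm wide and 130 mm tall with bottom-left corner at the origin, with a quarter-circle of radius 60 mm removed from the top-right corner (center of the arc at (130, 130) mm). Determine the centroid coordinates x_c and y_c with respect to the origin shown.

x_c = 57.06 mm, y_c = 57.06 mm

Part | A | x̄ᵢ | ȳᵢ | A·x̄ᵢ | A·ȳᵢ
plate | 16900.00 | 65.00 | 65.00 | 1098500.00 | 1098500.00
removed quarter-circle | -2827.43 | 104.54 | 104.54 | -295566.34 | -295566.34
Σ | 14072.57 |  |  | 802933.66 | 802933.66
x_c = 802933.66 / 14072.57 = 57.06 mm
y_c = 802933.66 / 14072.57 = 57.06 mm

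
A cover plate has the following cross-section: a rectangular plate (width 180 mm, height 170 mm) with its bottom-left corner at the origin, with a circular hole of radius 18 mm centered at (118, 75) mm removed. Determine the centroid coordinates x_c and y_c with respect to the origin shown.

plate: A = 180 × 170 = 30600.00, centroid at (90.00, 85.00).
hole: A = −π·18² = -1017.88, centroid at (118.00, 75.00).
ΣA = 29582.12 mm²
ΣAx_c = (30600.00)(90.00) + (-1017.88)(118.00) = 2633890.63 mm³
ΣAy_c = (30600.00)(85.00) + (-1017.88)(75.00) = 2524659.30 mm³
x_c = 2633890.63 / 29582.12 = 89.04 mm
y_c = 2524659.30 / 29582.12 = 85.34 mm

x_c = 89.04 mm, y_c = 85.34 mm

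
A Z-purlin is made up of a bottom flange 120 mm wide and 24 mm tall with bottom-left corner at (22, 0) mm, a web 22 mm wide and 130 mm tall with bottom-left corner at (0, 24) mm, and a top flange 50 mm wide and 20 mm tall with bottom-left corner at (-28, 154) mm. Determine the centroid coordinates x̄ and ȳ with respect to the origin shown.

x̄ = 39.26 mm, ȳ = 67.23 mm

Part | A | x̄ᵢ | ȳᵢ | A·x̄ᵢ | A·ȳᵢ
bottom flange | 2880.00 | 82.00 | 12.00 | 236160.00 | 34560.00
web | 2860.00 | 11.00 | 89.00 | 31460.00 | 254540.00
top flange | 1000.00 | -3.00 | 164.00 | -3000.00 | 164000.00
Σ | 6740.00 |  |  | 264620.00 | 453100.00
x̄ = 264620.00 / 6740.00 = 39.26 mm
ȳ = 453100.00 / 6740.00 = 67.23 mm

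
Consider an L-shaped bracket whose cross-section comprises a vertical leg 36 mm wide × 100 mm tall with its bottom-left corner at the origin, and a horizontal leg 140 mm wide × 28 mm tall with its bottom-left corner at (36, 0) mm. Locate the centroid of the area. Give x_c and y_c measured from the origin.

vertical leg: A = 36 × 100 = 3600.00, centroid at (18.00, 50.00).
horizontal leg: A = 140 × 28 = 3920.00, centroid at (106.00, 14.00).
ΣA = 7520.00 mm², ΣAx_c = 480320.00 mm³, ΣAy_c = 234880.00 mm³.
x_c = 480320.00/7520.00 = 63.87 mm; y_c = 234880.00/7520.00 = 31.23 mm.

x_c = 63.87 mm, y_c = 31.23 mm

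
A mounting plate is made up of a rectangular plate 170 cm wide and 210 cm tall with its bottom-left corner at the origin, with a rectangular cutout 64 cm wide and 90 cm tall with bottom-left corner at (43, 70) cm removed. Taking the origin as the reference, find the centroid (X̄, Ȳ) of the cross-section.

X̄ = 86.92 cm, Ȳ = 103.08 cm

plate: A = 170 × 210 = 35700.00, centroid at (85.00, 105.00).
hole: A = −(64 × 90) = -5760.00, centroid at (75.00, 115.00).
ΣA = 29940.00 cm²
ΣAX̄ = (35700.00)(85.00) + (-5760.00)(75.00) = 2602500.00 cm³
ΣAȲ = (35700.00)(105.00) + (-5760.00)(115.00) = 3086100.00 cm³
X̄ = 2602500.00 / 29940.00 = 86.92 cm
Ȳ = 3086100.00 / 29940.00 = 103.08 cm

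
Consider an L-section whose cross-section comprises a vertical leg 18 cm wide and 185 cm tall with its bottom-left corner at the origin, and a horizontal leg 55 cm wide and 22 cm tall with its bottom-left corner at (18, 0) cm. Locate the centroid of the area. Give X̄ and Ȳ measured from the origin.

vertical leg: A = 18 × 185 = 3330.00, centroid at (9.00, 92.50).
horizontal leg: A = 55 × 22 = 1210.00, centroid at (45.50, 11.00).
ΣA = 4540.00 cm², ΣAX̄ = 85025.00 cm³, ΣAȲ = 321335.00 cm³.
X̄ = 85025.00/4540.00 = 18.73 cm; Ȳ = 321335.00/4540.00 = 70.78 cm.

X̄ = 18.73 cm, Ȳ = 70.78 cm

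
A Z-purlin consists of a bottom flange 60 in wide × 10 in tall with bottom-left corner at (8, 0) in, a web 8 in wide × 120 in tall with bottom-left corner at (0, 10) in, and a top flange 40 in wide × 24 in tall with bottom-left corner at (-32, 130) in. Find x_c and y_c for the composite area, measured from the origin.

bottom flange: A = 60 × 10 = 600.00, centroid at (38.00, 5.00).
web: A = 8 × 120 = 960.00, centroid at (4.00, 70.00).
top flange: A = 40 × 24 = 960.00, centroid at (-12.00, 142.00).
ΣA = 2520.00 in²
ΣAx_c = (600.00)(38.00) + (960.00)(4.00) + (960.00)(-12.00) = 15120.00 in³
ΣAy_c = (600.00)(5.00) + (960.00)(70.00) + (960.00)(142.00) = 206520.00 in³
x_c = 15120.00 / 2520.00 = 6.00 in
y_c = 206520.00 / 2520.00 = 81.95 in

x_c = 6.00 in, y_c = 81.95 in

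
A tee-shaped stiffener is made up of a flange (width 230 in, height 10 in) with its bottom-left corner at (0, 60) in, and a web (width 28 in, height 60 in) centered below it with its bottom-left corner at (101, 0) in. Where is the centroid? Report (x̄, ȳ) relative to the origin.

Part | A | x̄ᵢ | ȳᵢ | A·x̄ᵢ | A·ȳᵢ
web | 1680.00 | 115.00 | 30.00 | 193200.00 | 50400.00
flange | 2300.00 | 115.00 | 65.00 | 264500.00 | 149500.00
Σ | 3980.00 |  |  | 457700.00 | 199900.00
x̄ = 457700.00 / 3980.00 = 115.00 in
ȳ = 199900.00 / 3980.00 = 50.23 in

x̄ = 115.00 in, ȳ = 50.23 in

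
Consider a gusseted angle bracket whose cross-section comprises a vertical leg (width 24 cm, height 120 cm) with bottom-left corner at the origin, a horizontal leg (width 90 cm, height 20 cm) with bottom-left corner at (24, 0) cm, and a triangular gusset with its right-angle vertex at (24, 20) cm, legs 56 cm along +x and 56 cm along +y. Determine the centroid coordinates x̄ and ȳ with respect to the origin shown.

x̄ = 36.12 cm, ȳ = 40.24 cm

vertical leg: A = 24 × 120 = 2880.00, centroid at (12.00, 60.00).
horizontal leg: A = 90 × 20 = 1800.00, centroid at (69.00, 10.00).
gusset: A = ½·56·56 = 1568.00, centroid at (42.67, 38.67).
ΣA = 6248.00 cm², ΣAx̄ = 225661.33 cm³, ΣAȳ = 251429.33 cm³.
x̄ = 225661.33/6248.00 = 36.12 cm; ȳ = 251429.33/6248.00 = 40.24 cm.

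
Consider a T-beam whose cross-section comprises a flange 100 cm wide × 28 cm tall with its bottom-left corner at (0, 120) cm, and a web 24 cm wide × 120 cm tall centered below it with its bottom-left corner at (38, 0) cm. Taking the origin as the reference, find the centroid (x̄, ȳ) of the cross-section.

web: A = 24 × 120 = 2880.00, centroid at (50.00, 60.00).
flange: A = 100 × 28 = 2800.00, centroid at (50.00, 134.00).
ΣA = 5680.00 cm²
ΣAx̄ = (2880.00)(50.00) + (2800.00)(50.00) = 284000.00 cm³
ΣAȳ = (2880.00)(60.00) + (2800.00)(134.00) = 548000.00 cm³
x̄ = 284000.00 / 5680.00 = 50.00 cm
ȳ = 548000.00 / 5680.00 = 96.48 cm

x̄ = 50.00 cm, ȳ = 96.48 cm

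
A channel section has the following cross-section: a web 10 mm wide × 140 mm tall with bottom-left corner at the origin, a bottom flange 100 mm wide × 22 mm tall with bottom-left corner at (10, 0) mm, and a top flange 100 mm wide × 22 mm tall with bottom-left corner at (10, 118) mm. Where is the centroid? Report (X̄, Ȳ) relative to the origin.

X̄ = 46.72 mm, Ȳ = 70.00 mm

Part | A | x̄ᵢ | ȳᵢ | A·x̄ᵢ | A·ȳᵢ
web | 1400.00 | 5.00 | 70.00 | 7000.00 | 98000.00
bottom flange | 2200.00 | 60.00 | 11.00 | 132000.00 | 24200.00
top flange | 2200.00 | 60.00 | 129.00 | 132000.00 | 283800.00
Σ | 5800.00 |  |  | 271000.00 | 406000.00
X̄ = 271000.00 / 5800.00 = 46.72 mm
Ȳ = 406000.00 / 5800.00 = 70.00 mm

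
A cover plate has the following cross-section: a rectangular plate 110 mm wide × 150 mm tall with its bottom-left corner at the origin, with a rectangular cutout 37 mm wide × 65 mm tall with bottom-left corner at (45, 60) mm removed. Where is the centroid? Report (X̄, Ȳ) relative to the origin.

X̄ = 53.55 mm, Ȳ = 72.01 mm

plate: A = 110 × 150 = 16500.00, centroid at (55.00, 75.00).
hole: A = −(37 × 65) = -2405.00, centroid at (63.50, 92.50).
ΣA = 14095.00 mm²
ΣAX̄ = (16500.00)(55.00) + (-2405.00)(63.50) = 754782.50 mm³
ΣAȲ = (16500.00)(75.00) + (-2405.00)(92.50) = 1015037.50 mm³
X̄ = 754782.50 / 14095.00 = 53.55 mm
Ȳ = 1015037.50 / 14095.00 = 72.01 mm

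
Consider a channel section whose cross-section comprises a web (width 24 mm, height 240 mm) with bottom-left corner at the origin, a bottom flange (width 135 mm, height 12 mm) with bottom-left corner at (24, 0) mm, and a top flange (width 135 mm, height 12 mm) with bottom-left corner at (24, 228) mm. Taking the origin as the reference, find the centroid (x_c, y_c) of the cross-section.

x_c = 40.62 mm, y_c = 120.00 mm

web: A = 24 × 240 = 5760.00, centroid at (12.00, 120.00).
bottom flange: A = 135 × 12 = 1620.00, centroid at (91.50, 6.00).
top flange: A = 135 × 12 = 1620.00, centroid at (91.50, 234.00).
ΣA = 9000.00 mm²
ΣAx_c = (5760.00)(12.00) + (1620.00)(91.50) + (1620.00)(91.50) = 365580.00 mm³
ΣAy_c = (5760.00)(120.00) + (1620.00)(6.00) + (1620.00)(234.00) = 1080000.00 mm³
x_c = 365580.00 / 9000.00 = 40.62 mm
y_c = 1080000.00 / 9000.00 = 120.00 mm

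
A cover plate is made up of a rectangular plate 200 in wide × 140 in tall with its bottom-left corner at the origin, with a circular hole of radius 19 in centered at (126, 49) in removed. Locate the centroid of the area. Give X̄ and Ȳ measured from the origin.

Part | A | x̄ᵢ | ȳᵢ | A·x̄ᵢ | A·ȳᵢ
plate | 28000.00 | 100.00 | 70.00 | 2800000.00 | 1960000.00
hole | -1134.11 | 126.00 | 49.00 | -142898.48 | -55571.63
Σ | 26865.89 |  |  | 2657101.52 | 1904428.37
X̄ = 2657101.52 / 26865.89 = 98.90 in
Ȳ = 1904428.37 / 26865.89 = 70.89 in

X̄ = 98.90 in, Ȳ = 70.89 in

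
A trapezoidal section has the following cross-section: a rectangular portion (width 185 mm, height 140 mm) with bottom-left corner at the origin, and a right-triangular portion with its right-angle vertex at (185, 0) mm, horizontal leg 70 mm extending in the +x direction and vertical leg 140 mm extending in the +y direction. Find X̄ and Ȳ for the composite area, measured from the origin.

X̄ = 110.93 mm, Ȳ = 66.29 mm

Part | A | x̄ᵢ | ȳᵢ | A·x̄ᵢ | A·ȳᵢ
rectangular portion | 25900.00 | 92.50 | 70.00 | 2395750.00 | 1813000.00
triangular portion | 4900.00 | 208.33 | 46.67 | 1020833.33 | 228666.67
Σ | 30800.00 |  |  | 3416583.33 | 2041666.67
X̄ = 3416583.33 / 30800.00 = 110.93 mm
Ȳ = 2041666.67 / 30800.00 = 66.29 mm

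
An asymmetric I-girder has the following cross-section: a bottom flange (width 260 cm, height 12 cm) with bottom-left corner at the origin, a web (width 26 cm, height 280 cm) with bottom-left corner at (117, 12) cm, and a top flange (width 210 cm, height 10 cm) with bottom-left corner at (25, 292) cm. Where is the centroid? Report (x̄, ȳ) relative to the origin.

x̄ = 130.00 cm, ȳ = 139.92 cm

Part | A | x̄ᵢ | ȳᵢ | A·x̄ᵢ | A·ȳᵢ
bottom flange | 3120.00 | 130.00 | 6.00 | 405600.00 | 18720.00
web | 7280.00 | 130.00 | 152.00 | 946400.00 | 1106560.00
top flange | 2100.00 | 130.00 | 297.00 | 273000.00 | 623700.00
Σ | 12500.00 |  |  | 1625000.00 | 1748980.00
x̄ = 1625000.00 / 12500.00 = 130.00 cm
ȳ = 1748980.00 / 12500.00 = 139.92 cm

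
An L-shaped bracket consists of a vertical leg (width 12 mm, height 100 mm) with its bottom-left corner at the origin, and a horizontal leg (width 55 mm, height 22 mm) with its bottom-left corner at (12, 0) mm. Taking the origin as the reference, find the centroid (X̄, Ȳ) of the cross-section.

X̄ = 22.82 mm, Ȳ = 30.42 mm

Part | A | x̄ᵢ | ȳᵢ | A·x̄ᵢ | A·ȳᵢ
vertical leg | 1200.00 | 6.00 | 50.00 | 7200.00 | 60000.00
horizontal leg | 1210.00 | 39.50 | 11.00 | 47795.00 | 13310.00
Σ | 2410.00 |  |  | 54995.00 | 73310.00
X̄ = 54995.00 / 2410.00 = 22.82 mm
Ȳ = 73310.00 / 2410.00 = 30.42 mm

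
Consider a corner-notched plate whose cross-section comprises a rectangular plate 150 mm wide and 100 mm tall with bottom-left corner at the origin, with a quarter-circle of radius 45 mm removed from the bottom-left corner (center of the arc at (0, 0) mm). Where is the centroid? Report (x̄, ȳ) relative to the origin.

Part | A | x̄ᵢ | ȳᵢ | A·x̄ᵢ | A·ȳᵢ
plate | 15000.00 | 75.00 | 50.00 | 1125000.00 | 750000.00
removed quarter-circle | -1590.43 | 19.10 | 19.10 | -30375.00 | -30375.00
Σ | 13409.57 |  |  | 1094625.00 | 719625.00
x̄ = 1094625.00 / 13409.57 = 81.63 mm
ȳ = 719625.00 / 13409.57 = 53.67 mm

x̄ = 81.63 mm, ȳ = 53.67 mm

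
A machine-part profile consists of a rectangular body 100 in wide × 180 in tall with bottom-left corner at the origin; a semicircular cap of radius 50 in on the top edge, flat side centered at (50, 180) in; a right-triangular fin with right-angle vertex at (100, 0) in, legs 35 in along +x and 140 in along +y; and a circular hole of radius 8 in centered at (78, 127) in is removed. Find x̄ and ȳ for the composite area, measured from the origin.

x̄ = 56.02 in, ȳ = 103.37 in

rectangular body: A = 100 × 180 = 18000.00, centroid at (50.00, 90.00).
semicircular top: A = ½π·50² = 3926.99, centroid at (50.00, 201.22).
triangular fin: A = ½·35·140 = 2450.00, centroid at (111.67, 46.67).
hole: A = −π·8² = -201.06, centroid at (78.00, 127.00).
ΣA = 24175.93 in²
ΣAx̄ = (18000.00)(50.00) + (3926.99)(50.00) + (2450.00)(111.67) + (-201.06)(78.00) = 1354250.04 in³
ΣAȳ = (18000.00)(90.00) + (3926.99)(201.22) + (2450.00)(46.67) + (-201.06)(127.00) = 2498990.15 in³
x̄ = 1354250.04 / 24175.93 = 56.02 in
ȳ = 2498990.15 / 24175.93 = 103.37 in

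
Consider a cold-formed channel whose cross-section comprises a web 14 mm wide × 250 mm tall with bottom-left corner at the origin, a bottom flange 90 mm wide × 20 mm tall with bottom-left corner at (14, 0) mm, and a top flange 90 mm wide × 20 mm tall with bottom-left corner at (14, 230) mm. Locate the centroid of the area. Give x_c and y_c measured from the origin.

web: A = 14 × 250 = 3500.00, centroid at (7.00, 125.00).
bottom flange: A = 90 × 20 = 1800.00, centroid at (59.00, 10.00).
top flange: A = 90 × 20 = 1800.00, centroid at (59.00, 240.00).
ΣA = 7100.00 mm²
ΣAx_c = (3500.00)(7.00) + (1800.00)(59.00) + (1800.00)(59.00) = 236900.00 mm³
ΣAy_c = (3500.00)(125.00) + (1800.00)(10.00) + (1800.00)(240.00) = 887500.00 mm³
x_c = 236900.00 / 7100.00 = 33.37 mm
y_c = 887500.00 / 7100.00 = 125.00 mm

x_c = 33.37 mm, y_c = 125.00 mm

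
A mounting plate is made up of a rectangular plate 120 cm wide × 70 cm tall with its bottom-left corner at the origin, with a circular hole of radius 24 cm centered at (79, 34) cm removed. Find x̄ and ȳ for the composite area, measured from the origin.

x̄ = 54.78 cm, ȳ = 35.27 cm

Part | A | x̄ᵢ | ȳᵢ | A·x̄ᵢ | A·ȳᵢ
plate | 8400.00 | 60.00 | 35.00 | 504000.00 | 294000.00
hole | -1809.56 | 79.00 | 34.00 | -142955.03 | -61524.95
Σ | 6590.44 |  |  | 361044.97 | 232475.05
x̄ = 361044.97 / 6590.44 = 54.78 cm
ȳ = 232475.05 / 6590.44 = 35.27 cm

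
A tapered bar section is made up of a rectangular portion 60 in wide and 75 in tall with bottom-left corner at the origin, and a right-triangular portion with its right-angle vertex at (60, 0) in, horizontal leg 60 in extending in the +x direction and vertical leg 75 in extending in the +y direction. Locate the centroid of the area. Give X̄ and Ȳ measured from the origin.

X̄ = 46.67 in, Ȳ = 33.33 in

rectangular portion: A = 60 × 75 = 4500.00, centroid at (30.00, 37.50).
triangular portion: A = ½·60·75 = 2250.00, centroid at (80.00, 25.00).
ΣA = 6750.00 in², ΣAX̄ = 315000.00 in³, ΣAȲ = 225000.00 in³.
X̄ = 315000.00/6750.00 = 46.67 in; Ȳ = 225000.00/6750.00 = 33.33 in.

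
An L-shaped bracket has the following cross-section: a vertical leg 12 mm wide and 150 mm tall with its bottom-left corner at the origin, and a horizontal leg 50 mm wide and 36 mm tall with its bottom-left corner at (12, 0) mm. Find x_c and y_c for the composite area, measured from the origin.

vertical leg: A = 12 × 150 = 1800.00, centroid at (6.00, 75.00).
horizontal leg: A = 50 × 36 = 1800.00, centroid at (37.00, 18.00).
ΣA = 3600.00 mm²
ΣAx_c = (1800.00)(6.00) + (1800.00)(37.00) = 77400.00 mm³
ΣAy_c = (1800.00)(75.00) + (1800.00)(18.00) = 167400.00 mm³
x_c = 77400.00 / 3600.00 = 21.50 mm
y_c = 167400.00 / 3600.00 = 46.50 mm

x_c = 21.50 mm, y_c = 46.50 mm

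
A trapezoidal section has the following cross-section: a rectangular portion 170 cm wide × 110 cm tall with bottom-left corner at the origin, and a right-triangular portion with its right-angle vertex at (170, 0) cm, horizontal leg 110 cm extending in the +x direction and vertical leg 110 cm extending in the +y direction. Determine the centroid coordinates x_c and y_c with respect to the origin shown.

Part | A | x̄ᵢ | ȳᵢ | A·x̄ᵢ | A·ȳᵢ
rectangular portion | 18700.00 | 85.00 | 55.00 | 1589500.00 | 1028500.00
triangular portion | 6050.00 | 206.67 | 36.67 | 1250333.33 | 221833.33
Σ | 24750.00 |  |  | 2839833.33 | 1250333.33
x_c = 2839833.33 / 24750.00 = 114.74 cm
y_c = 1250333.33 / 24750.00 = 50.52 cm

x_c = 114.74 cm, y_c = 50.52 cm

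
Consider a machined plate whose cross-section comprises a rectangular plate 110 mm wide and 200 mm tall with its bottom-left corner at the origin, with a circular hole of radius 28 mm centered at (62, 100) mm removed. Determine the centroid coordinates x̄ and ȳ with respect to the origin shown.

x̄ = 54.12 mm, ȳ = 100.00 mm

plate: A = 110 × 200 = 22000.00, centroid at (55.00, 100.00).
hole: A = −π·28² = -2463.01, centroid at (62.00, 100.00).
ΣA = 19536.99 mm²
ΣAx̄ = (22000.00)(55.00) + (-2463.01)(62.00) = 1057293.46 mm³
ΣAȳ = (22000.00)(100.00) + (-2463.01)(100.00) = 1953699.14 mm³
x̄ = 1057293.46 / 19536.99 = 54.12 mm
ȳ = 1953699.14 / 19536.99 = 100.00 mm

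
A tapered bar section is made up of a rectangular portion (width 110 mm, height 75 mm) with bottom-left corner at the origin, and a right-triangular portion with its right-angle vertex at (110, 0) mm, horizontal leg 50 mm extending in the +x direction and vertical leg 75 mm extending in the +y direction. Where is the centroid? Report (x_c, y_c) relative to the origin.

x_c = 68.27 mm, y_c = 35.19 mm

rectangular portion: A = 110 × 75 = 8250.00, centroid at (55.00, 37.50).
triangular portion: A = ½·50·75 = 1875.00, centroid at (126.67, 25.00).
ΣA = 10125.00 mm²
ΣAx_c = (8250.00)(55.00) + (1875.00)(126.67) = 691250.00 mm³
ΣAy_c = (8250.00)(37.50) + (1875.00)(25.00) = 356250.00 mm³
x_c = 691250.00 / 10125.00 = 68.27 mm
y_c = 356250.00 / 10125.00 = 35.19 mm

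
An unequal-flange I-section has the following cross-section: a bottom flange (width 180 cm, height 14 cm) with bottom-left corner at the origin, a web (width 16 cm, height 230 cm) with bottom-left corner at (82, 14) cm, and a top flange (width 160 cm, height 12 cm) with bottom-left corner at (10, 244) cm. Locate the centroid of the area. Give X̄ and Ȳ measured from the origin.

Part | A | x̄ᵢ | ȳᵢ | A·x̄ᵢ | A·ȳᵢ
bottom flange | 2520.00 | 90.00 | 7.00 | 226800.00 | 17640.00
web | 3680.00 | 90.00 | 129.00 | 331200.00 | 474720.00
top flange | 1920.00 | 90.00 | 250.00 | 172800.00 | 480000.00
Σ | 8120.00 |  |  | 730800.00 | 972360.00
X̄ = 730800.00 / 8120.00 = 90.00 cm
Ȳ = 972360.00 / 8120.00 = 119.75 cm

X̄ = 90.00 cm, Ȳ = 119.75 cm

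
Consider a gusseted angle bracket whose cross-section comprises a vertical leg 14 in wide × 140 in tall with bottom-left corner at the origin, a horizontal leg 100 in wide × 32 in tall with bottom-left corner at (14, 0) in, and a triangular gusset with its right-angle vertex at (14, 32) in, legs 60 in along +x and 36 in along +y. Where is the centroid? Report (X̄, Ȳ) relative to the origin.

X̄ = 40.90 in, Ȳ = 37.81 in

vertical leg: A = 14 × 140 = 1960.00, centroid at (7.00, 70.00).
horizontal leg: A = 100 × 32 = 3200.00, centroid at (64.00, 16.00).
gusset: A = ½·60·36 = 1080.00, centroid at (34.00, 44.00).
ΣA = 6240.00 in², ΣAX̄ = 255240.00 in³, ΣAȲ = 235920.00 in³.
X̄ = 255240.00/6240.00 = 40.90 in; Ȳ = 235920.00/6240.00 = 37.81 in.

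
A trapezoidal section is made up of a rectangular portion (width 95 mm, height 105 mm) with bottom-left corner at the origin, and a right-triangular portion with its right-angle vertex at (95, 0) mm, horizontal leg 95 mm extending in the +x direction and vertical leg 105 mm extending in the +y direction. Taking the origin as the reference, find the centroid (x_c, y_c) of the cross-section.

Part | A | x̄ᵢ | ȳᵢ | A·x̄ᵢ | A·ȳᵢ
rectangular portion | 9975.00 | 47.50 | 52.50 | 473812.50 | 523687.50
triangular portion | 4987.50 | 126.67 | 35.00 | 631750.00 | 174562.50
Σ | 14962.50 |  |  | 1105562.50 | 698250.00
x_c = 1105562.50 / 14962.50 = 73.89 mm
y_c = 698250.00 / 14962.50 = 46.67 mm

x_c = 73.89 mm, y_c = 46.67 mm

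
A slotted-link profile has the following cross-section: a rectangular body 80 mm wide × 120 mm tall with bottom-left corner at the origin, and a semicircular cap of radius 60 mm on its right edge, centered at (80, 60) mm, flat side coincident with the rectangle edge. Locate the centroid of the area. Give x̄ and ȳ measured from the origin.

x̄ = 64.27 mm, ȳ = 60.00 mm

rectangular body: A = 80 × 120 = 9600.00, centroid at (40.00, 60.00).
semicircular end: A = ½π·60² = 5654.87, centroid at (105.46, 60.00).
ΣA = 15254.87 mm²
ΣAx̄ = (9600.00)(40.00) + (5654.87)(105.46) = 980389.34 mm³
ΣAȳ = (9600.00)(60.00) + (5654.87)(60.00) = 915292.01 mm³
x̄ = 980389.34 / 15254.87 = 64.27 mm
ȳ = 915292.01 / 15254.87 = 60.00 mm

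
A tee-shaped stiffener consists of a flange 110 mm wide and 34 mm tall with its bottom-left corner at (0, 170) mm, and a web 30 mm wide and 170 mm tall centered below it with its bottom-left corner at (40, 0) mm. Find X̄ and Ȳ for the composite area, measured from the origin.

X̄ = 55.00 mm, Ȳ = 128.15 mm

Part | A | x̄ᵢ | ȳᵢ | A·x̄ᵢ | A·ȳᵢ
web | 5100.00 | 55.00 | 85.00 | 280500.00 | 433500.00
flange | 3740.00 | 55.00 | 187.00 | 205700.00 | 699380.00
Σ | 8840.00 |  |  | 486200.00 | 1132880.00
X̄ = 486200.00 / 8840.00 = 55.00 mm
Ȳ = 1132880.00 / 8840.00 = 128.15 mm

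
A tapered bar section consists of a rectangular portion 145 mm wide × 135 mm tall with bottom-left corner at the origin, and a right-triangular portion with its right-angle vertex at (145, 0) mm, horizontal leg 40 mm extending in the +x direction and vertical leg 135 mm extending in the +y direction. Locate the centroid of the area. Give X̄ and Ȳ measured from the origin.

Part | A | x̄ᵢ | ȳᵢ | A·x̄ᵢ | A·ȳᵢ
rectangular portion | 19575.00 | 72.50 | 67.50 | 1419187.50 | 1321312.50
triangular portion | 2700.00 | 158.33 | 45.00 | 427500.00 | 121500.00
Σ | 22275.00 |  |  | 1846687.50 | 1442812.50
X̄ = 1846687.50 / 22275.00 = 82.90 mm
Ȳ = 1442812.50 / 22275.00 = 64.77 mm

X̄ = 82.90 mm, Ȳ = 64.77 mm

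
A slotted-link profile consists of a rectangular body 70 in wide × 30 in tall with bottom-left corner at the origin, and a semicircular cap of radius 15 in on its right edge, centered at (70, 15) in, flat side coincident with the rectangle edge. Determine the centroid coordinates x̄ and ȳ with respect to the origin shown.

rectangular body: A = 70 × 30 = 2100.00, centroid at (35.00, 15.00).
semicircular end: A = ½π·15² = 353.43, centroid at (76.37, 15.00).
ΣA = 2453.43 in², ΣAx̄ = 100490.04 in³, ΣAȳ = 36801.44 in³.
x̄ = 100490.04/2453.43 = 40.96 in; ȳ = 36801.44/2453.43 = 15.00 in.

x̄ = 40.96 in, ȳ = 15.00 in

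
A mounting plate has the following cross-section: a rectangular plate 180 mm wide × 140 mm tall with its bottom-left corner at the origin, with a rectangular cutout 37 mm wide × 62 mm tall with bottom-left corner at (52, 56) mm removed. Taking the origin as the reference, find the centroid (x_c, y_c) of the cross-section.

x_c = 91.95 mm, y_c = 68.30 mm

Part | A | x̄ᵢ | ȳᵢ | A·x̄ᵢ | A·ȳᵢ
plate | 25200.00 | 90.00 | 70.00 | 2268000.00 | 1764000.00
hole | -2294.00 | 70.50 | 87.00 | -161727.00 | -199578.00
Σ | 22906.00 |  |  | 2106273.00 | 1564422.00
x_c = 2106273.00 / 22906.00 = 91.95 mm
y_c = 1564422.00 / 22906.00 = 68.30 mm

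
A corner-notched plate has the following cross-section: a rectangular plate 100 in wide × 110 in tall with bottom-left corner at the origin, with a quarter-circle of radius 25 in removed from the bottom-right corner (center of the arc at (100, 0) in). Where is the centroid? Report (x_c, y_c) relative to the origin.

plate: A = 100 × 110 = 11000.00, centroid at (50.00, 55.00).
removed quarter-circle: A = −¼π·25² = -490.87, centroid at (89.39, 10.61).
ΣA = 10509.13 in²
ΣAx_c = (11000.00)(50.00) + (-490.87)(89.39) = 506120.95 in³
ΣAy_c = (11000.00)(55.00) + (-490.87)(10.61) = 599791.67 in³
x_c = 506120.95 / 10509.13 = 48.16 in
y_c = 599791.67 / 10509.13 = 57.07 in

x_c = 48.16 in, y_c = 57.07 in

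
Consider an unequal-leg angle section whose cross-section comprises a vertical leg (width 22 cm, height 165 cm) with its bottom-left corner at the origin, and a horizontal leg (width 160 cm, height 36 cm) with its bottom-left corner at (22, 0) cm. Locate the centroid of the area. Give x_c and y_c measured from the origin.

x_c = 66.82 cm, y_c = 42.93 cm

vertical leg: A = 22 × 165 = 3630.00, centroid at (11.00, 82.50).
horizontal leg: A = 160 × 36 = 5760.00, centroid at (102.00, 18.00).
ΣA = 9390.00 cm²
ΣAx_c = (3630.00)(11.00) + (5760.00)(102.00) = 627450.00 cm³
ΣAy_c = (3630.00)(82.50) + (5760.00)(18.00) = 403155.00 cm³
x_c = 627450.00 / 9390.00 = 66.82 cm
y_c = 403155.00 / 9390.00 = 42.93 cm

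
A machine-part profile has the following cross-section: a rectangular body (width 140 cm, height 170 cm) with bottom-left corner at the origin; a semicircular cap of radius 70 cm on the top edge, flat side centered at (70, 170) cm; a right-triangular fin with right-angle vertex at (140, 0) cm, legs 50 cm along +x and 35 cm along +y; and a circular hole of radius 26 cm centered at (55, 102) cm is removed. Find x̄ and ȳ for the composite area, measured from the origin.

rectangular body: A = 140 × 170 = 23800.00, centroid at (70.00, 85.00).
semicircular top: A = ½π·70² = 7696.90, centroid at (70.00, 199.71).
triangular fin: A = ½·50·35 = 875.00, centroid at (156.67, 11.67).
hole: A = −π·26² = -2123.72, centroid at (55.00, 102.00).
ΣA = 30248.19 cm², ΣAx̄ = 2225062.06 cm³, ΣAȳ = 3353729.24 cm³.
x̄ = 2225062.06/30248.19 = 73.56 cm; ȳ = 3353729.24/30248.19 = 110.87 cm.

x̄ = 73.56 cm, ȳ = 110.87 cm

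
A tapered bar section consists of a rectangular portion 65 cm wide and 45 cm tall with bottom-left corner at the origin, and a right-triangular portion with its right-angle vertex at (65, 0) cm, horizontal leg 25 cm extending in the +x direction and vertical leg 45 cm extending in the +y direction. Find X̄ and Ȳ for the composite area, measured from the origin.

X̄ = 39.09 cm, Ȳ = 21.29 cm

Part | A | x̄ᵢ | ȳᵢ | A·x̄ᵢ | A·ȳᵢ
rectangular portion | 2925.00 | 32.50 | 22.50 | 95062.50 | 65812.50
triangular portion | 562.50 | 73.33 | 15.00 | 41250.00 | 8437.50
Σ | 3487.50 |  |  | 136312.50 | 74250.00
X̄ = 136312.50 / 3487.50 = 39.09 cm
Ȳ = 74250.00 / 3487.50 = 21.29 cm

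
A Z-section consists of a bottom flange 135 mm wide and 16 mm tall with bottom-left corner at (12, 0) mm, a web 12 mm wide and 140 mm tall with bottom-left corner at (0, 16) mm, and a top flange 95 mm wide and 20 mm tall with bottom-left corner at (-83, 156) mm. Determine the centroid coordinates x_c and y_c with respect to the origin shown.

bottom flange: A = 135 × 16 = 2160.00, centroid at (79.50, 8.00).
web: A = 12 × 140 = 1680.00, centroid at (6.00, 86.00).
top flange: A = 95 × 20 = 1900.00, centroid at (-35.50, 166.00).
ΣA = 5740.00 mm²
ΣAx_c = (2160.00)(79.50) + (1680.00)(6.00) + (1900.00)(-35.50) = 114350.00 mm³
ΣAy_c = (2160.00)(8.00) + (1680.00)(86.00) + (1900.00)(166.00) = 477160.00 mm³
x_c = 114350.00 / 5740.00 = 19.92 mm
y_c = 477160.00 / 5740.00 = 83.13 mm

x_c = 19.92 mm, y_c = 83.13 mm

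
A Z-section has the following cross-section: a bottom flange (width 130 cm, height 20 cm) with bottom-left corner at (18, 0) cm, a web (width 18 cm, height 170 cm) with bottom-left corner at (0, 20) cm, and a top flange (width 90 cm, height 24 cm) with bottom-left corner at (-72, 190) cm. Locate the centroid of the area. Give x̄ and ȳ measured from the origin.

x̄ = 23.66 cm, ȳ = 100.21 cm

bottom flange: A = 130 × 20 = 2600.00, centroid at (83.00, 10.00).
web: A = 18 × 170 = 3060.00, centroid at (9.00, 105.00).
top flange: A = 90 × 24 = 2160.00, centroid at (-27.00, 202.00).
ΣA = 7820.00 cm²
ΣAx̄ = (2600.00)(83.00) + (3060.00)(9.00) + (2160.00)(-27.00) = 185020.00 cm³
ΣAȳ = (2600.00)(10.00) + (3060.00)(105.00) + (2160.00)(202.00) = 783620.00 cm³
x̄ = 185020.00 / 7820.00 = 23.66 cm
ȳ = 783620.00 / 7820.00 = 100.21 cm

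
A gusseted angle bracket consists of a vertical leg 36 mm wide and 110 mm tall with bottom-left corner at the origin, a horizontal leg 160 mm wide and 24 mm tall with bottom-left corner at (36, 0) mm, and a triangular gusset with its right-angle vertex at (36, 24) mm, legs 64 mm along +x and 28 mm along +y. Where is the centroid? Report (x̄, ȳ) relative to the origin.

x̄ = 65.33 mm, ȳ = 33.78 mm

vertical leg: A = 36 × 110 = 3960.00, centroid at (18.00, 55.00).
horizontal leg: A = 160 × 24 = 3840.00, centroid at (116.00, 12.00).
gusset: A = ½·64·28 = 896.00, centroid at (57.33, 33.33).
ΣA = 8696.00 mm², ΣAx̄ = 568090.67 mm³, ΣAȳ = 293746.67 mm³.
x̄ = 568090.67/8696.00 = 65.33 mm; ȳ = 293746.67/8696.00 = 33.78 mm.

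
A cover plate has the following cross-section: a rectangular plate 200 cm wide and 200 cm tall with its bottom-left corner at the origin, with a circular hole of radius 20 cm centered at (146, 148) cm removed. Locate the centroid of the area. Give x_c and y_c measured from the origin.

x_c = 98.51 cm, y_c = 98.44 cm

Part | A | x̄ᵢ | ȳᵢ | A·x̄ᵢ | A·ȳᵢ
plate | 40000.00 | 100.00 | 100.00 | 4000000.00 | 4000000.00
hole | -1256.64 | 146.00 | 148.00 | -183469.01 | -185982.29
Σ | 38743.36 |  |  | 3816530.99 | 3814017.71
x_c = 3816530.99 / 38743.36 = 98.51 cm
y_c = 3814017.71 / 38743.36 = 98.44 cm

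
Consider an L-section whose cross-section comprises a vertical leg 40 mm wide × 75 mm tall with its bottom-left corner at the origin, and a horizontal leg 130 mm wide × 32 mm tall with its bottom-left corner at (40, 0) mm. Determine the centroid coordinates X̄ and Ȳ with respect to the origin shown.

vertical leg: A = 40 × 75 = 3000.00, centroid at (20.00, 37.50).
horizontal leg: A = 130 × 32 = 4160.00, centroid at (105.00, 16.00).
ΣA = 7160.00 mm²
ΣAX̄ = (3000.00)(20.00) + (4160.00)(105.00) = 496800.00 mm³
ΣAȲ = (3000.00)(37.50) + (4160.00)(16.00) = 179060.00 mm³
X̄ = 496800.00 / 7160.00 = 69.39 mm
Ȳ = 179060.00 / 7160.00 = 25.01 mm

X̄ = 69.39 mm, Ȳ = 25.01 mm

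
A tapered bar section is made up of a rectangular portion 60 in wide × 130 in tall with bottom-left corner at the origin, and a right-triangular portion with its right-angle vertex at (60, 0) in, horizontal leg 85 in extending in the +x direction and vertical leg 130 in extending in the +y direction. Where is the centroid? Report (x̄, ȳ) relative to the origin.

rectangular portion: A = 60 × 130 = 7800.00, centroid at (30.00, 65.00).
triangular portion: A = ½·85·130 = 5525.00, centroid at (88.33, 43.33).
ΣA = 13325.00 in²
ΣAx̄ = (7800.00)(30.00) + (5525.00)(88.33) = 722041.67 in³
ΣAȳ = (7800.00)(65.00) + (5525.00)(43.33) = 746416.67 in³
x̄ = 722041.67 / 13325.00 = 54.19 in
ȳ = 746416.67 / 13325.00 = 56.02 in

x̄ = 54.19 in, ȳ = 56.02 in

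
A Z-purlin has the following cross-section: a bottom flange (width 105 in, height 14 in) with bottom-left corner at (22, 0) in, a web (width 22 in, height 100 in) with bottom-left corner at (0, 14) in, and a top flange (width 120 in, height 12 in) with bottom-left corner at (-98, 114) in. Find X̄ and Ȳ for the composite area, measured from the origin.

X̄ = 15.46 in, Ȳ = 63.38 in

Part | A | x̄ᵢ | ȳᵢ | A·x̄ᵢ | A·ȳᵢ
bottom flange | 1470.00 | 74.50 | 7.00 | 109515.00 | 10290.00
web | 2200.00 | 11.00 | 64.00 | 24200.00 | 140800.00
top flange | 1440.00 | -38.00 | 120.00 | -54720.00 | 172800.00
Σ | 5110.00 |  |  | 78995.00 | 323890.00
X̄ = 78995.00 / 5110.00 = 15.46 in
Ȳ = 323890.00 / 5110.00 = 63.38 in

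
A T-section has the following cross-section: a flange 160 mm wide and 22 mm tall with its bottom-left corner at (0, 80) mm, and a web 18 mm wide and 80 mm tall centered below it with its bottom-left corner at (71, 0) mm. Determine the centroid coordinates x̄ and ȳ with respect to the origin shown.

x̄ = 80.00 mm, ȳ = 76.19 mm

web: A = 18 × 80 = 1440.00, centroid at (80.00, 40.00).
flange: A = 160 × 22 = 3520.00, centroid at (80.00, 91.00).
ΣA = 4960.00 mm²
ΣAx̄ = (1440.00)(80.00) + (3520.00)(80.00) = 396800.00 mm³
ΣAȳ = (1440.00)(40.00) + (3520.00)(91.00) = 377920.00 mm³
x̄ = 396800.00 / 4960.00 = 80.00 mm
ȳ = 377920.00 / 4960.00 = 76.19 mm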